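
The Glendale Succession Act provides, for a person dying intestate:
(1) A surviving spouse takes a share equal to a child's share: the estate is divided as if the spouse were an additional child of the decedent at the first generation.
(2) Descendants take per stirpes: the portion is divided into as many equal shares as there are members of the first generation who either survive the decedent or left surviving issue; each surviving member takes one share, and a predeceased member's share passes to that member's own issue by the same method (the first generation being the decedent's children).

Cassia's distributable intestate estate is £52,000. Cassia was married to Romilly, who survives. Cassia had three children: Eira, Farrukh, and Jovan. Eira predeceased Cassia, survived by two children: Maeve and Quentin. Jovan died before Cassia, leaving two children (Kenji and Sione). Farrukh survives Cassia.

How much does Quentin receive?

The spouse counts as an additional share at the children's level, so there are 4 primary shares of £13,000. Romilly takes one such share (£13,000).
The children's combined portion (£39,000) is divided into 3 shares of £13,000: Farrukh takes £13,000; Eira's £13,000 share passes to Eira's issue; Jovan's £13,000 share passes to Jovan's issue.
Eira's share (£13,000) is divided into 2 shares of £6,500: Maeve and Quentin each take £6,500.
Jovan's share (£13,000) is divided into 2 shares of £6,500: Kenji and Sione each take £6,500.

Quentin receives £6,500.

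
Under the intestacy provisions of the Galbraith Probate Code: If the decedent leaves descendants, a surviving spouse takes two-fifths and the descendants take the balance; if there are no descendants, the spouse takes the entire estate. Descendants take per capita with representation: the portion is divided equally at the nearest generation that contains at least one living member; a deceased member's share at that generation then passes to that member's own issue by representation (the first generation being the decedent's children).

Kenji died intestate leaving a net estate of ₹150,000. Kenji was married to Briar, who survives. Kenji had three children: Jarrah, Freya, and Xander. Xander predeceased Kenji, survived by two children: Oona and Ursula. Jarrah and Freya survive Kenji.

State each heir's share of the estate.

Briar takes two-fifths of ₹150,000 = ₹60,000. The remaining ₹90,000 passes to the descendants.
The descendants' portion (₹90,000) is divided into 3 shares of ₹30,000: Jarrah and Freya each take ₹30,000; Xander's ₹30,000 share passes to Xander's issue.
Xander's share (₹30,000) is divided into 2 shares of ₹15,000: Oona and Ursula each take ₹15,000.

Briar: ₹60,000; Jarrah: ₹30,000; Freya: ₹30,000; Oona: ₹15,000; Ursula: ₹15,000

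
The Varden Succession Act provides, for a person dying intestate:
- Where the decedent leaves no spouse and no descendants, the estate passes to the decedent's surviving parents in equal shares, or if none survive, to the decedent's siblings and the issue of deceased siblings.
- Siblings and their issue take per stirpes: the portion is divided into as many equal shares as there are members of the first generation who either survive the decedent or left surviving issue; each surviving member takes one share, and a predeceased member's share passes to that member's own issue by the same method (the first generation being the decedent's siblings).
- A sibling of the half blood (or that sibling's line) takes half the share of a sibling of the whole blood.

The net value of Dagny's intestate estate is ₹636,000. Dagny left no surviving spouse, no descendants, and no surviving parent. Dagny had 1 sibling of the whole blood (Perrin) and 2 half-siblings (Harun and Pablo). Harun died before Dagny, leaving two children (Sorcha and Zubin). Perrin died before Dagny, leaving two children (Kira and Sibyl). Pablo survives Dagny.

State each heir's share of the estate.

Sorcha: ₹79,500; Zubin: ₹79,500; Kira: ₹159,000; Sibyl: ₹159,000; Pablo: ₹159,000

The entire ₹636,000 passes to the siblings and their issue.
Counting each half-blood sibling's line as half a unit, there are 2 units in ₹636,000, so one unit is ₹318,000. Whole-blood lines (Perrin) take ₹318,000 each; half-blood lines (Harun and Pablo) take ₹159,000 each.
Harun's share (₹159,000) is divided into 2 shares of ₹79,500: Sorcha and Zubin each take ₹79,500.
Perrin's share (₹318,000) is divided into 2 shares of ₹159,000: Kira and Sibyl each take ₹159,000.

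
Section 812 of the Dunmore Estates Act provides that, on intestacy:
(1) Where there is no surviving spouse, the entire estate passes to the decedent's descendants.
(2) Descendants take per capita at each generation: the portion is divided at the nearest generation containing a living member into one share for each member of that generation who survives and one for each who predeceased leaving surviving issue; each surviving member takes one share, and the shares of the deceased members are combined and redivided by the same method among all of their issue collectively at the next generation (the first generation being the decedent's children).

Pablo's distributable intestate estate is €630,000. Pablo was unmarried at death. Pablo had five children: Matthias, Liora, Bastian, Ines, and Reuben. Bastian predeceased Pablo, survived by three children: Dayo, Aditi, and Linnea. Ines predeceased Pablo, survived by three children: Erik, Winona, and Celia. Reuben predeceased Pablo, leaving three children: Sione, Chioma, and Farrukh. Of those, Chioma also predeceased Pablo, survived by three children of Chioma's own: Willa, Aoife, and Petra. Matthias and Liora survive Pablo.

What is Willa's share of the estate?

The entire €630,000 passes to the descendants.
That amount (€630,000) is divided at the children's generation into 5 shares of €126,000. Matthias and Liora each take €126,000. The 3 shares of the deceased (Bastian, Ines, and Reuben) are combined into a pool of €378,000.
That pool (€378,000) is divided at the grandchildren's generation into 9 shares of €42,000. Dayo, Aditi, Linnea, Erik, Winona, Celia, Sione, and Farrukh each take €42,000. The remaining share for the deceased Chioma (€42,000) is carried to the next generation.
That pool (€42,000) is divided at the great-grandchildren's generation equally among Willa, Aoife, and Petra: €14,000 each.

Willa receives €14,000.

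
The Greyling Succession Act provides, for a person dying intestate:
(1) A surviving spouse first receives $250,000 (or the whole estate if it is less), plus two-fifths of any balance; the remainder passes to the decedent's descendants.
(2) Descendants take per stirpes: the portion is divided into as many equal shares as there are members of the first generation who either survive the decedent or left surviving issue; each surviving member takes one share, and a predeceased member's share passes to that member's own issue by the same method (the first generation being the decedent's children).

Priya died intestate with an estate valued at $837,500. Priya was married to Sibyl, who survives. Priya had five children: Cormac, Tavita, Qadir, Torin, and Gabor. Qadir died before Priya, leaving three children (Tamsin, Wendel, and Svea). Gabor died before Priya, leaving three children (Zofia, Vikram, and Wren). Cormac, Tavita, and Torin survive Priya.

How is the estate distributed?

Sibyl: $485,000; Cormac: $70,500; Tavita: $70,500; Tamsin: $23,500; Wendel: $23,500; Svea: $23,500; Torin: $70,500; Zofia: $23,500; Vikram: $23,500; Wren: $23,500

Sibyl first takes $250,000, leaving a balance of $587,500. Sibyl then takes two-fifths of the balance ($235,000), for a total of $485,000. The remaining $352,500 passes to the descendants.
The descendants' portion ($352,500) is divided into 5 shares of $70,500: Cormac, Tavita, and Torin each take $70,500; Qadir's $70,500 share passes to Qadir's issue; Gabor's $70,500 share passes to Gabor's issue.
Qadir's share ($70,500) is divided into 3 shares of $23,500: Tamsin, Wendel, and Svea each take $23,500.
Gabor's share ($70,500) is divided into 3 shares of $23,500: Zofia, Vikram, and Wren each take $23,500.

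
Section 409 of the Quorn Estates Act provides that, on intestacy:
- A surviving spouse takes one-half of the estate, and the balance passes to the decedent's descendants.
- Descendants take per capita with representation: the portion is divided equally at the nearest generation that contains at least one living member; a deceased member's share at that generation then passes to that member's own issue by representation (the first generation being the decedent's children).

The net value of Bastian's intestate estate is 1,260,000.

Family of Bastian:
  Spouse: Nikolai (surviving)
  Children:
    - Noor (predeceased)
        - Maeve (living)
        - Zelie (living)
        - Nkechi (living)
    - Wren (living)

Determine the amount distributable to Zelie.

Zelie receives 105,000.

Nikolai takes one-half of 1,260,000 = 630,000. The remaining 630,000 passes to the descendants.
The descendants' portion (630,000) is divided into 2 shares of 315,000: Wren takes 315,000; Noor's 315,000 share passes to Noor's issue.
Noor's share (315,000) is divided into 3 shares of 105,000: Maeve, Zelie, and Nkechi each take 105,000.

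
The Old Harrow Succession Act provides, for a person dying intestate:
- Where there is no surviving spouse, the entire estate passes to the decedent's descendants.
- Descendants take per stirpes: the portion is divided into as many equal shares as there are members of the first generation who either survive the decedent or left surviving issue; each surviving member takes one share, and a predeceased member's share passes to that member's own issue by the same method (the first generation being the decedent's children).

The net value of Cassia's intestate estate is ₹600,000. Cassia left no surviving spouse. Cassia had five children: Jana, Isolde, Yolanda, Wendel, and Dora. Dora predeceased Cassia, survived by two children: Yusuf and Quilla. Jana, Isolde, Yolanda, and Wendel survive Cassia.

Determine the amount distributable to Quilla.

The entire ₹600,000 passes to the descendants.
That amount (₹600,000) is divided into 5 shares of ₹120,000: Jana, Isolde, Yolanda, and Wendel each take ₹120,000; Dora's ₹120,000 share passes to Dora's issue.
Dora's share (₹120,000) is divided into 2 shares of ₹60,000: Yusuf and Quilla each take ₹60,000.

Quilla receives ₹60,000.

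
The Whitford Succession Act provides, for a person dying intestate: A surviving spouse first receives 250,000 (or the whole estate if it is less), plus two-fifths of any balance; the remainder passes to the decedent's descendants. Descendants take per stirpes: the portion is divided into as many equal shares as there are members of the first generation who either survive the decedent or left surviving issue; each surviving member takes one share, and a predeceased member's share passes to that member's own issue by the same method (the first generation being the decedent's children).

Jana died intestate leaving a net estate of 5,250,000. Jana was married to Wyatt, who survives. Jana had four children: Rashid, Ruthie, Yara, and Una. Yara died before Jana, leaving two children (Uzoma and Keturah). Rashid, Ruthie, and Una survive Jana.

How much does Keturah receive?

Keturah receives 375,000.

Wyatt first takes 250,000, leaving a balance of 5,000,000. Wyatt then takes two-fifths of the balance (2,000,000), for a total of 2,250,000. The remaining 3,000,000 passes to the descendants.
The descendants' portion (3,000,000) is divided into 4 shares of 750,000: Rashid, Ruthie, and Una each take 750,000; Yara's 750,000 share passes to Yara's issue.
Yara's share (750,000) is divided into 2 shares of 375,000: Uzoma and Keturah each take 375,000.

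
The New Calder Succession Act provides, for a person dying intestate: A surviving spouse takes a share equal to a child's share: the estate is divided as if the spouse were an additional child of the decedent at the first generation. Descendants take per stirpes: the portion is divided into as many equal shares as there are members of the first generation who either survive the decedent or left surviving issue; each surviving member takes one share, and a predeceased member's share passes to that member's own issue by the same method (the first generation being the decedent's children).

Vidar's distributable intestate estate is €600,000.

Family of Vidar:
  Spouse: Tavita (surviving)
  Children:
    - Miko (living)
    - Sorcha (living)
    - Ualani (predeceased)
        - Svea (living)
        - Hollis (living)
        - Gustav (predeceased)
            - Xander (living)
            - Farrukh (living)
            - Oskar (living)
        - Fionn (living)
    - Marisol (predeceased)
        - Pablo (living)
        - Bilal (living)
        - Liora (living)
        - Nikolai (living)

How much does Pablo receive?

The spouse counts as an additional share at the children's level, so there are 5 primary shares of €120,000. Tavita takes one such share (€120,000).
The children's combined portion (€480,000) is divided into 4 shares of €120,000: Miko and Sorcha each take €120,000; Ualani's €120,000 share passes to Ualani's issue; Marisol's €120,000 share passes to Marisol's issue.
Ualani's share (€120,000) is divided into 4 shares of €30,000: Svea, Hollis, and Fionn each take €30,000; Gustav's €30,000 share passes to Gustav's issue.
Gustav's share (€30,000) is divided into 3 shares of €10,000: Xander, Farrukh, and Oskar each take €10,000.
Marisol's share (€120,000) is divided into 4 shares of €30,000: Pablo, Bilal, Liora, and Nikolai each take €30,000.

Pablo receives €30,000.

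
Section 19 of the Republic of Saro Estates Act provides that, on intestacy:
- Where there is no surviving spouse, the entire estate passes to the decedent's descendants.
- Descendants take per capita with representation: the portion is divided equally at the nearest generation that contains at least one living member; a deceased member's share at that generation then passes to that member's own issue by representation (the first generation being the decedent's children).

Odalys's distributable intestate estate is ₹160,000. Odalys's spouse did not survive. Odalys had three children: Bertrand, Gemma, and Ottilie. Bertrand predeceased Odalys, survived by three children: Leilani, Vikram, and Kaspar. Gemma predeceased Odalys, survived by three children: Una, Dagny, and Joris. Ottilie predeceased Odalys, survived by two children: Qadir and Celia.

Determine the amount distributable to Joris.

The entire ₹160,000 passes to the descendants.
No child survives, so the initial division is made at the grandchildren's generation.
That amount (₹160,000) is divided into 8 shares of ₹20,000: Leilani, Vikram, Kaspar, Una, Dagny, Joris, Qadir, and Celia each take ₹20,000.

Joris receives ₹20,000.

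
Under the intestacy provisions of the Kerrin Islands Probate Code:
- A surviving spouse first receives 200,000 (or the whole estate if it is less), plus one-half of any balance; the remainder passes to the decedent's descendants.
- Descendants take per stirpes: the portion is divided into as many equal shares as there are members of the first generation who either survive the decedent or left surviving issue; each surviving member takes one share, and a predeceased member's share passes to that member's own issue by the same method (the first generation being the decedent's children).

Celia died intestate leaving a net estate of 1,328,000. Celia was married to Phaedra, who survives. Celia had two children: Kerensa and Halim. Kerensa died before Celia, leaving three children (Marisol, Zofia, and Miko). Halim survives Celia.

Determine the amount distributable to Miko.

Phaedra first takes 200,000, leaving a balance of 1,128,000. Phaedra then takes one-half of the balance (564,000), for a total of 764,000. The remaining 564,000 passes to the descendants.
The descendants' portion (564,000) is divided into 2 shares of 282,000: Halim takes 282,000; Kerensa's 282,000 share passes to Kerensa's issue.
Kerensa's share (282,000) is divided into 3 shares of 94,000: Marisol, Zofia, and Miko each take 94,000.

Miko receives 94,000.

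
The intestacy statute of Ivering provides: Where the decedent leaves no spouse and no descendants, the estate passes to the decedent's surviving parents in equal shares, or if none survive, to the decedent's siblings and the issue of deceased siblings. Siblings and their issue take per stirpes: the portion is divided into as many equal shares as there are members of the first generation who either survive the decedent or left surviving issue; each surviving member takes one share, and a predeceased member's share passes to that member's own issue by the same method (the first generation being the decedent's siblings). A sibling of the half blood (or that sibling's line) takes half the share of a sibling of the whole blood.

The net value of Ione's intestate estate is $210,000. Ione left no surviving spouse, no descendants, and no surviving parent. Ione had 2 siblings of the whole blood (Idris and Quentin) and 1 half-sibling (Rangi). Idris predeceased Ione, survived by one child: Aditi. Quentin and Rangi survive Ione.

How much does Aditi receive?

Aditi receives $84,000.

The entire $210,000 passes to the siblings and their issue.
Counting each half-blood sibling's line as half a unit, there are 5/2 units in $210,000, so one unit is $84,000. Whole-blood lines (Idris and Quentin) take $84,000 each; half-blood lines (Rangi) take $42,000 each.
Idris's share ($84,000) passes entirely to Aditi.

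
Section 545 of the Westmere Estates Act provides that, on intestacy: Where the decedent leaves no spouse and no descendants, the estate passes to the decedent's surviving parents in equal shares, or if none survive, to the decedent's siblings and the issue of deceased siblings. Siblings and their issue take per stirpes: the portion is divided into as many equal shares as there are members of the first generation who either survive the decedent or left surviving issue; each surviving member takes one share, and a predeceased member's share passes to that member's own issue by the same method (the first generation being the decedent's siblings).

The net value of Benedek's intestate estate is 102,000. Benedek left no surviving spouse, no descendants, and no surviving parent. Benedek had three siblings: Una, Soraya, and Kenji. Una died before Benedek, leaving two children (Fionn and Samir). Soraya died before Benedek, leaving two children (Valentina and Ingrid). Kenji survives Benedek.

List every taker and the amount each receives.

The entire 102,000 passes to the siblings and their issue.
That amount (102,000) is divided into 3 shares of 34,000: Kenji takes 34,000; Una's 34,000 share passes to Una's issue; Soraya's 34,000 share passes to Soraya's issue.
Una's share (34,000) is divided into 2 shares of 17,000: Fionn and Samir each take 17,000.
Soraya's share (34,000) is divided into 2 shares of 17,000: Valentina and Ingrid each take 17,000.

Fionn: 17,000; Samir: 17,000; Valentina: 17,000; Ingrid: 17,000; Kenji: 34,000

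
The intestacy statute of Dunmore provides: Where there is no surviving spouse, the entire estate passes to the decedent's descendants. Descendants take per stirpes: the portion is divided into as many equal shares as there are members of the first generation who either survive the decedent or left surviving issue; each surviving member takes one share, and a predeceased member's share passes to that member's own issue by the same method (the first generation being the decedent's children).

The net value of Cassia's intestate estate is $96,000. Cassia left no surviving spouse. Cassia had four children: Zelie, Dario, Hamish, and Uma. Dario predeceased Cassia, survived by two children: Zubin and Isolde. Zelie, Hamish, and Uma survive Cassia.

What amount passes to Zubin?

Zubin receives $12,000.

The entire $96,000 passes to the descendants.
That amount ($96,000) is divided into 4 shares of $24,000: Zelie, Hamish, and Uma each take $24,000; Dario's $24,000 share passes to Dario's issue.
Dario's share ($24,000) is divided into 2 shares of $12,000: Zubin and Isolde each take $12,000.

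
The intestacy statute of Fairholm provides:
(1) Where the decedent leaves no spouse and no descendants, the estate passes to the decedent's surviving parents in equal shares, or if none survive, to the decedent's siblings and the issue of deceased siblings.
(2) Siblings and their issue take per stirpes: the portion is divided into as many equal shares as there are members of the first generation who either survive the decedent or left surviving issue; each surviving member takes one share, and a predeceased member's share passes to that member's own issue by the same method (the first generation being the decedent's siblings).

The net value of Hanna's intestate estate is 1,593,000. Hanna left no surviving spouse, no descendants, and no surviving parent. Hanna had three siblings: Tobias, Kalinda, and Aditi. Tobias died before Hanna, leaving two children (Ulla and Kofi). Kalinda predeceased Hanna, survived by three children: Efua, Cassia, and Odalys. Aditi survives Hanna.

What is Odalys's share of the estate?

The entire 1,593,000 passes to the siblings and their issue.
That amount (1,593,000) is divided into 3 shares of 531,000: Aditi takes 531,000; Tobias's 531,000 share passes to Tobias's issue; Kalinda's 531,000 share passes to Kalinda's issue.
Tobias's share (531,000) is divided into 2 shares of 265,500: Ulla and Kofi each take 265,500.
Kalinda's share (531,000) is divided into 3 shares of 177,000: Efua, Cassia, and Odalys each take 177,000.

Odalys receives 177,000.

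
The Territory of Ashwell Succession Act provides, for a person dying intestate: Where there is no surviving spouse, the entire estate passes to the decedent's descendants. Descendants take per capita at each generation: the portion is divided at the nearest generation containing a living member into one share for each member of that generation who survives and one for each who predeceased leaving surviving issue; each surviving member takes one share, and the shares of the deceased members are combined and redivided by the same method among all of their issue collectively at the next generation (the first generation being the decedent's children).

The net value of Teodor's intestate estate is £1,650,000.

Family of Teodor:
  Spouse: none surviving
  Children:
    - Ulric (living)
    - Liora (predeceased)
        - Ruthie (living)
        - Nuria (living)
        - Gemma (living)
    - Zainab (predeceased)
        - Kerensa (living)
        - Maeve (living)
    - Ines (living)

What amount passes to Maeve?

The entire £1,650,000 passes to the descendants.
That amount (£1,650,000) is divided at the children's generation into 4 shares of £412,500. Ulric and Ines each take £412,500. The 2 shares of the deceased (Liora and Zainab) are combined into a pool of £825,000.
That pool (£825,000) is divided at the grandchildren's generation equally among Ruthie, Nuria, Gemma, Kerensa, and Maeve: £165,000 each.

Maeve receives £165,000.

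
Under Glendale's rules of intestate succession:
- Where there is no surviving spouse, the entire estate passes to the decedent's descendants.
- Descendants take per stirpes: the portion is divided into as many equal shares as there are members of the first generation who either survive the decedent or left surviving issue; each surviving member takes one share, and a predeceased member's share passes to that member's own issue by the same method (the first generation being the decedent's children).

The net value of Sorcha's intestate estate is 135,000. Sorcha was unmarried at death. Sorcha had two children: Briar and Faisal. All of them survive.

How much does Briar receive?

The entire 135,000 passes to the descendants.
That amount (135,000) is divided into 2 shares of 67,500: Briar and Faisal each take 67,500.

Briar receives 67,500.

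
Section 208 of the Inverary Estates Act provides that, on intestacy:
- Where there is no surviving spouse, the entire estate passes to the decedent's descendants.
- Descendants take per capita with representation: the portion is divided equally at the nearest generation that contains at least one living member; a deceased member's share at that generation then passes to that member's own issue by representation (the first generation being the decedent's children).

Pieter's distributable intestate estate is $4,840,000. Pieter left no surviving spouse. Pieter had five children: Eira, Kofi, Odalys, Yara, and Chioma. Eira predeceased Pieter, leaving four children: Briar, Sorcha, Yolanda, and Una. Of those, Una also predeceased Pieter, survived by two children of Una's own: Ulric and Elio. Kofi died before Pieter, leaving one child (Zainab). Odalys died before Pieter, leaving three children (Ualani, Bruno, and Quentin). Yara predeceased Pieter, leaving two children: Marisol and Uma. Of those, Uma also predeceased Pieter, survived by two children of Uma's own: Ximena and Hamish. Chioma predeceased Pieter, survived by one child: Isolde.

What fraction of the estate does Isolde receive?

The entire $4,840,000 passes to the descendants.
No child survives, so the initial division is made at the grandchildren's generation.
That amount ($4,840,000) is divided into 11 shares of $440,000: Briar, Sorcha, Yolanda, Zainab, Ualani, Bruno, Quentin, Marisol, and Isolde each take $440,000; Una's $440,000 share passes to Una's issue; Uma's $440,000 share passes to Uma's issue.
Una's share ($440,000) is divided into 2 shares of $220,000: Ulric and Elio each take $220,000.
Uma's share ($440,000) is divided into 2 shares of $220,000: Ximena and Hamish each take $220,000.

Isolde receives 1/11 of the estate.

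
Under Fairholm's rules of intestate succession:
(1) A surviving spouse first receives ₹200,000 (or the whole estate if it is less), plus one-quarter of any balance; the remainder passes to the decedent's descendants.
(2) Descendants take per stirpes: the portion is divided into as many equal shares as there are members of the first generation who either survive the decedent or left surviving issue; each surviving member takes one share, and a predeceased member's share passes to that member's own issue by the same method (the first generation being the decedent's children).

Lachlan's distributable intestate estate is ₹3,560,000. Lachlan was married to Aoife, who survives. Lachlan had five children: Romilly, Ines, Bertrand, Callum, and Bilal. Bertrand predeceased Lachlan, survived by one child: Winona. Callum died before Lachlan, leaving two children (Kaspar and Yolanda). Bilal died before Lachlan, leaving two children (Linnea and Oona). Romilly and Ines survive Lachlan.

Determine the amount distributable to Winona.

Aoife first takes ₹200,000, leaving a balance of ₹3,360,000. Aoife then takes one-quarter of the balance (₹840,000), for a total of ₹1,040,000. The remaining ₹2,520,000 passes to the descendants.
The descendants' portion (₹2,520,000) is divided into 5 shares of ₹504,000: Romilly and Ines each take ₹504,000; Bertrand's ₹504,000 share passes to Bertrand's issue; Callum's ₹504,000 share passes to Callum's issue; Bilal's ₹504,000 share passes to Bilal's issue.
Bertrand's share (₹504,000) passes entirely to Winona.
Callum's share (₹504,000) is divided into 2 shares of ₹252,000: Kaspar and Yolanda each take ₹252,000.
Bilal's share (₹504,000) is divided into 2 shares of ₹252,000: Linnea and Oona each take ₹252,000.

Winona receives ₹504,000.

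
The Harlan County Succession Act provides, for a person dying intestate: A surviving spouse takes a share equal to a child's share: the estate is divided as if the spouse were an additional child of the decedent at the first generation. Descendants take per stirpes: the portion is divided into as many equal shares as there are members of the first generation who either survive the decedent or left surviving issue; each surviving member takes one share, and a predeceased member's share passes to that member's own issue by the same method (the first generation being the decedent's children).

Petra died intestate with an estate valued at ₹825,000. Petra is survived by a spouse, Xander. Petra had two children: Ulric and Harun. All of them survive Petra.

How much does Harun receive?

The spouse counts as an additional share at the children's level, so there are 3 primary shares of ₹275,000. Xander takes one such share (₹275,000).
The children's combined portion (₹550,000) is divided into 2 shares of ₹275,000: Ulric and Harun each take ₹275,000.

Harun receives ₹275,000.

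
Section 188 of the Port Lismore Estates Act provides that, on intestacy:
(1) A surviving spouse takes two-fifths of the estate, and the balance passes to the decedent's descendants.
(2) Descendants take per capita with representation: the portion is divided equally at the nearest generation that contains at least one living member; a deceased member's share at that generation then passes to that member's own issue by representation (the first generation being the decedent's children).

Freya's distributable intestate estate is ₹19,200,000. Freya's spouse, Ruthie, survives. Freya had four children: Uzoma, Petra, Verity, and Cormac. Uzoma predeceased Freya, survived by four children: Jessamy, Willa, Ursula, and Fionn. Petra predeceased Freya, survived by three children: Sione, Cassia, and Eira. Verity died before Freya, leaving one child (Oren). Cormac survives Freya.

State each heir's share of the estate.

Ruthie: ₹7,680,000; Jessamy: ₹720,000; Willa: ₹720,000; Ursula: ₹720,000; Fionn: ₹720,000; Sione: ₹960,000; Cassia: ₹960,000; Eira: ₹960,000; Oren: ₹2,880,000; Cormac: ₹2,880,000

Ruthie takes two-fifths of ₹19,200,000 = ₹7,680,000. The remaining ₹11,520,000 passes to the descendants.
The descendants' portion (₹11,520,000) is divided into 4 shares of ₹2,880,000: Cormac takes ₹2,880,000; Uzoma's ₹2,880,000 share passes to Uzoma's issue; Petra's ₹2,880,000 share passes to Petra's issue; Verity's ₹2,880,000 share passes to Verity's issue.
Uzoma's share (₹2,880,000) is divided into 4 shares of ₹720,000: Jessamy, Willa, Ursula, and Fionn each take ₹720,000.
Petra's share (₹2,880,000) is divided into 3 shares of ₹960,000: Sione, Cassia, and Eira each take ₹960,000.
Verity's share (₹2,880,000) passes entirely to Oren.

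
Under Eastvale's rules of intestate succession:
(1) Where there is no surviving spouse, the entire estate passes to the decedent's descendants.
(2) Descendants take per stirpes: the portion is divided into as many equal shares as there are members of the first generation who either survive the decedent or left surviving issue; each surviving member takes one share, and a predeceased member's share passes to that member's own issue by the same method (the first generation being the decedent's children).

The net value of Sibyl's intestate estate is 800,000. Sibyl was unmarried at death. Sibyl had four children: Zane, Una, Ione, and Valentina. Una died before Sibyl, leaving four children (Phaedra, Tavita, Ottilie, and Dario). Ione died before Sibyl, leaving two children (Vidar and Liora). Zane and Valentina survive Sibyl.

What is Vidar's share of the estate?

The entire 800,000 passes to the descendants.
That amount (800,000) is divided into 4 shares of 200,000: Zane and Valentina each take 200,000; Una's 200,000 share passes to Una's issue; Ione's 200,000 share passes to Ione's issue.
Una's share (200,000) is divided into 4 shares of 50,000: Phaedra, Tavita, Ottilie, and Dario each take 50,000.
Ione's share (200,000) is divided into 2 shares of 100,000: Vidar and Liora each take 100,000.

Vidar receives 100,000.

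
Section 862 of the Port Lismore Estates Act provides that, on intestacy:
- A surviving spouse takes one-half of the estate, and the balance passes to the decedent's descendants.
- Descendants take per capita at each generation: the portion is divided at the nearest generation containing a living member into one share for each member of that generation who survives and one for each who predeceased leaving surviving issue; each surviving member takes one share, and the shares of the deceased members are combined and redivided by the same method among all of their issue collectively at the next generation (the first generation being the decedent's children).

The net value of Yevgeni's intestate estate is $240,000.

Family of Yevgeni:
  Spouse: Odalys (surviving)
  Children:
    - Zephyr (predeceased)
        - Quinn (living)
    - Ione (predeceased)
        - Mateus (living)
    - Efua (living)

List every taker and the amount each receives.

Odalys: $120,000; Quinn: $40,000; Mateus: $40,000; Efua: $40,000

Odalys takes one-half of $240,000 = $120,000. The remaining $120,000 passes to the descendants.
The descendants' portion ($120,000) is divided at the children's generation into 3 shares of $40,000. Efua takes $40,000. The 2 shares of the deceased (Zephyr and Ione) are combined into a pool of $80,000.
That pool ($80,000) is divided at the grandchildren's generation equally among Quinn and Mateus: $40,000 each.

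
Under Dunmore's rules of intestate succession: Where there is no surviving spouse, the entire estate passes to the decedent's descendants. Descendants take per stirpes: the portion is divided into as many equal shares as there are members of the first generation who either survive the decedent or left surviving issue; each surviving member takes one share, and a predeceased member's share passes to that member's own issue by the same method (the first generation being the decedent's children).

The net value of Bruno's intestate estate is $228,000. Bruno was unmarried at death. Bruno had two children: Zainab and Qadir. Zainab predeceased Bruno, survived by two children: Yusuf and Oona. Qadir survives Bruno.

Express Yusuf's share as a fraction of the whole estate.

The entire $228,000 passes to the descendants.
That amount ($228,000) is divided into 2 shares of $114,000: Qadir takes $114,000; Zainab's $114,000 share passes to Zainab's issue.
Zainab's share ($114,000) is divided into 2 shares of $57,000: Yusuf and Oona each take $57,000.

Yusuf receives 1/4 of the estate.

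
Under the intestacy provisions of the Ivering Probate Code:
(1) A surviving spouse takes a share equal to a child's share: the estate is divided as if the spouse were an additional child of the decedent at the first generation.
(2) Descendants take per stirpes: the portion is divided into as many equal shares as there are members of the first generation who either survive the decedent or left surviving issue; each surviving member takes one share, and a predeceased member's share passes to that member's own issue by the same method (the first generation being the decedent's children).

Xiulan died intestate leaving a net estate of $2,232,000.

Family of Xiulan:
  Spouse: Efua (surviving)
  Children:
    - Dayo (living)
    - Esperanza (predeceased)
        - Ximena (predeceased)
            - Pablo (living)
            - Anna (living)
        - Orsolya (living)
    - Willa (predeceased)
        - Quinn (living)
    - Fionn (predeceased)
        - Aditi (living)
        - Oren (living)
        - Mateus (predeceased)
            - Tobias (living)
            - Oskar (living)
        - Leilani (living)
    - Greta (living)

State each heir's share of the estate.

The spouse counts as an additional share at the children's level, so there are 6 primary shares of $372,000. Efua takes one such share ($372,000).
The children's combined portion ($1,860,000) is divided into 5 shares of $372,000: Dayo and Greta each take $372,000; Esperanza's $372,000 share passes to Esperanza's issue; Willa's $372,000 share passes to Willa's issue; Fionn's $372,000 share passes to Fionn's issue.
Esperanza's share ($372,000) is divided into 2 shares of $186,000: Orsolya takes $186,000; Ximena's $186,000 share passes to Ximena's issue.
Ximena's share ($186,000) is divided into 2 shares of $93,000: Pablo and Anna each take $93,000.
Willa's share ($372,000) passes entirely to Quinn.
Fionn's share ($372,000) is divided into 4 shares of $93,000: Aditi, Oren, and Leilani each take $93,000; Mateus's $93,000 share passes to Mateus's issue.
Mateus's share ($93,000) is divided into 2 shares of $46,500: Tobias and Oskar each take $46,500.

Efua: $372,000; Dayo: $372,000; Pablo: $93,000; Anna: $93,000; Orsolya: $186,000; Quinn: $372,000; Aditi: $93,000; Oren: $93,000; Tobias: $46,500; Oskar: $46,500; Leilani: $93,000; Greta: $372,000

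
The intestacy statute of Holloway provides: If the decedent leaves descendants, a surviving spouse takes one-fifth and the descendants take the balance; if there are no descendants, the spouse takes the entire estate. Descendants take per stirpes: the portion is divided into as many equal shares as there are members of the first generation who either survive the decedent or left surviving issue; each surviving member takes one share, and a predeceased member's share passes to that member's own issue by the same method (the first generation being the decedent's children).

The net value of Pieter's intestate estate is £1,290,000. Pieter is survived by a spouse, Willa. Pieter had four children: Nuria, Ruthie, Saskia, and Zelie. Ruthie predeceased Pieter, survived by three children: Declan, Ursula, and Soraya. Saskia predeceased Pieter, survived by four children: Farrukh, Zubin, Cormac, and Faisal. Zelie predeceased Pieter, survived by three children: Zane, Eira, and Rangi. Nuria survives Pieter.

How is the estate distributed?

Willa takes one-fifth of £1,290,000 = £258,000. The remaining £1,032,000 passes to the descendants.
The descendants' portion (£1,032,000) is divided into 4 shares of £258,000: Nuria takes £258,000; Ruthie's £258,000 share passes to Ruthie's issue; Saskia's £258,000 share passes to Saskia's issue; Zelie's £258,000 share passes to Zelie's issue.
Ruthie's share (£258,000) is divided into 3 shares of £86,000: Declan, Ursula, and Soraya each take £86,000.
Saskia's share (£258,000) is divided into 4 shares of £64,500: Farrukh, Zubin, Cormac, and Faisal each take £64,500.
Zelie's share (£258,000) is divided into 3 shares of £86,000: Zane, Eira, and Rangi each take £86,000.

Willa: £258,000; Nuria: £258,000; Declan: £86,000; Ursula: £86,000; Soraya: £86,000; Farrukh: £64,500; Zubin: £64,500; Cormac: £64,500; Faisal: £64,500; Zane: £86,000; Eira: £86,000; Rangi: £86,000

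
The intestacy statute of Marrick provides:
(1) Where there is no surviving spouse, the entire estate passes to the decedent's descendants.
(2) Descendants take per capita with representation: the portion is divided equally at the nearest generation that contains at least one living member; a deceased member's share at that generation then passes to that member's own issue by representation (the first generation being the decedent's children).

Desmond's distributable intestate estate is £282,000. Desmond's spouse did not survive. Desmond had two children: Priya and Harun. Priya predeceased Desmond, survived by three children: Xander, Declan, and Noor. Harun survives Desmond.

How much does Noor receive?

Noor receives £47,000.

The entire £282,000 passes to the descendants.
That amount (£282,000) is divided into 2 shares of £141,000: Harun takes £141,000; Priya's £141,000 share passes to Priya's issue.
Priya's share (£141,000) is divided into 3 shares of £47,000: Xander, Declan, and Noor each take £47,000.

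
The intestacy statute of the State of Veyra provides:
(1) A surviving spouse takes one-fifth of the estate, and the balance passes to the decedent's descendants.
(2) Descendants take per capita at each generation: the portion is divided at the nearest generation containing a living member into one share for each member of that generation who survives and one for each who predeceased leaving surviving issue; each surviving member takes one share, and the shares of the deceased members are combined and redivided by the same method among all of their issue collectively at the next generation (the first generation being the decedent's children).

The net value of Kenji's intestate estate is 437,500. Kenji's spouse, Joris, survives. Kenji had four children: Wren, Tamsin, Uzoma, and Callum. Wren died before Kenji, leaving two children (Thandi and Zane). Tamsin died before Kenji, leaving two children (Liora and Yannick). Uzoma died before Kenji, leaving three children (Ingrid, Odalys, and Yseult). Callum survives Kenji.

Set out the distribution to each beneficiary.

Joris: 87,500; Thandi: 37,500; Zane: 37,500; Liora: 37,500; Yannick: 37,500; Ingrid: 37,500; Odalys: 37,500; Yseult: 37,500; Callum: 87,500

Joris takes one-fifth of 437,500 = 87,500. The remaining 350,000 passes to the descendants.
The descendants' portion (350,000) is divided at the children's generation into 4 shares of 87,500. Callum takes 87,500. The 3 shares of the deceased (Wren, Tamsin, and Uzoma) are combined into a pool of 262,500.
That pool (262,500) is divided at the grandchildren's generation equally among Thandi, Zane, Liora, Yannick, Ingrid, Odalys, and Yseult: 37,500 each.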